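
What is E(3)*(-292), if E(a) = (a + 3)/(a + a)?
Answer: -292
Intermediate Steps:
E(a) = (3 + a)/(2*a) (E(a) = (3 + a)/((2*a)) = (3 + a)*(1/(2*a)) = (3 + a)/(2*a))
E(3)*(-292) = ((½)*(3 + 3)/3)*(-292) = ((½)*(⅓)*6)*(-292) = 1*(-292) = -292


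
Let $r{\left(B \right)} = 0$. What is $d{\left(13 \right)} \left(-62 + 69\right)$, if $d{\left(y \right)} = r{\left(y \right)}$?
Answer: $0$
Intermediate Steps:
$d{\left(y \right)} = 0$
$d{\left(13 \right)} \left(-62 + 69\right) = 0 \left(-62 + 69\right) = 0 \cdot 7 = 0$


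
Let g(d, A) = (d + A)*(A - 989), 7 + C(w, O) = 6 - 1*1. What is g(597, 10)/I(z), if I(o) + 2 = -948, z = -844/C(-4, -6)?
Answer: 594253/950 ≈ 625.53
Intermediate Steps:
C(w, O) = -2 (C(w, O) = -7 + (6 - 1*1) = -7 + (6 - 1) = -7 + 5 = -2)
g(d, A) = (-989 + A)*(A + d) (g(d, A) = (A + d)*(-989 + A) = (-989 + A)*(A + d))
z = 422 (z = -844/(-2) = -844*(-½) = 422)
I(o) = -950 (I(o) = -2 - 948 = -950)
g(597, 10)/I(z) = (10² - 989*10 - 989*597 + 10*597)/(-950) = (100 - 9890 - 590433 + 5970)*(-1/950) = -594253*(-1/950) = 594253/950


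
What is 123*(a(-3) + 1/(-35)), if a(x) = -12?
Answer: -51783/35 ≈ -1479.5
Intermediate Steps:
123*(a(-3) + 1/(-35)) = 123*(-12 + 1/(-35)) = 123*(-12 - 1/35) = 123*(-421/35) = -51783/35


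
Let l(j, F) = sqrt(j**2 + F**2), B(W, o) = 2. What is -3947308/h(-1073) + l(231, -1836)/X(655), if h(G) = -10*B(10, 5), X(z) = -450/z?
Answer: 986827/5 - 131*sqrt(380473)/30 ≈ 1.9467e+5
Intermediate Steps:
h(G) = -20 (h(G) = -10*2 = -20)
l(j, F) = sqrt(F**2 + j**2)
-3947308/h(-1073) + l(231, -1836)/X(655) = -3947308/(-20) + sqrt((-1836)**2 + 231**2)/((-450/655)) = -3947308*(-1/20) + sqrt(3370896 + 53361)/((-450*1/655)) = 986827/5 + sqrt(3424257)/(-90/131) = 986827/5 + (3*sqrt(380473))*(-131/90) = 986827/5 - 131*sqrt(380473)/30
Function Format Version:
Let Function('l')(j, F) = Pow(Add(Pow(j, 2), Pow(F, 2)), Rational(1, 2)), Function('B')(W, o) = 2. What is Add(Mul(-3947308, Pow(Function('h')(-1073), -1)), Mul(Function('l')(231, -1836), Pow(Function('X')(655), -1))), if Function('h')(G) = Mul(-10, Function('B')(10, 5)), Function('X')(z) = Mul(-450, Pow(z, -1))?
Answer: Add(Rational(986827, 5), Mul(Rational(-131, 30), Pow(380473, Rational(1, 2)))) ≈ 1.9467e+5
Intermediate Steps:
Function('h')(G) = -20 (Function('h')(G) = Mul(-10, 2) = -20)
Function('l')(j, F) = Pow(Add(Pow(F, 2), Pow(j, 2)), Rational(1, 2))
Add(Mul(-3947308, Pow(Function('h')(-1073), -1)), Mul(Function('l')(231, -1836), Pow(Function('X')(655), -1))) = Add(Mul(-3947308, Pow(-20, -1)), Mul(Pow(Add(Pow(-1836, 2), Pow(231, 2)), Rational(1, 2)), Pow(Mul(-450, Pow(655, -1)), -1))) = Add(Mul(-3947308, Rational(-1, 20)), Mul(Pow(Add(3370896, 53361), Rational(1, 2)), Pow(Mul(-450, Rational(1, 655)), -1))) = Add(Rational(986827, 5), Mul(Pow(3424257, Rational(1, 2)), Pow(Rational(-90, 131), -1))) = Add(Rational(986827, 5), Mul(Mul(3, Pow(380473, Rational(1, 2))), Rational(-131, 90))) = Add(Rational(986827, 5), Mul(Rational(-131, 30), Pow(380473, Rational(1, 2))))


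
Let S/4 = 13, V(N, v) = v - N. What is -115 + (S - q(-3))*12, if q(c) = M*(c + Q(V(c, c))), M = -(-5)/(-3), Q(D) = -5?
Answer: 349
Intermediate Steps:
S = 52 (S = 4*13 = 52)
M = -5/3 (M = -(-5)*(-1)/3 = -1*5/3 = -5/3 ≈ -1.6667)
q(c) = 25/3 - 5*c/3 (q(c) = -5*(c - 5)/3 = -5*(-5 + c)/3 = 25/3 - 5*c/3)
-115 + (S - q(-3))*12 = -115 + (52 - (25/3 - 5/3*(-3)))*12 = -115 + (52 - (25/3 + 5))*12 = -115 + (52 - 1*40/3)*12 = -115 + (52 - 40/3)*12 = -115 + (116/3)*12 = -115 + 464 = 349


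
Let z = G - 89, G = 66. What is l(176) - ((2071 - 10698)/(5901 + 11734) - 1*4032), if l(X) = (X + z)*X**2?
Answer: 83649162227/17635 ≈ 4.7434e+6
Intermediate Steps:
z = -23 (z = 66 - 89 = -23)
l(X) = X**2*(-23 + X) (l(X) = (X - 23)*X**2 = (-23 + X)*X**2 = X**2*(-23 + X))
l(176) - ((2071 - 10698)/(5901 + 11734) - 1*4032) = 176**2*(-23 + 176) - ((2071 - 10698)/(5901 + 11734) - 1*4032) = 30976*153 - (-8627/17635 - 4032) = 4739328 - (-8627*1/17635 - 4032) = 4739328 - (-8627/17635 - 4032) = 4739328 - 1*(-71112947/17635) = 4739328 + 71112947/17635 = 83649162227/17635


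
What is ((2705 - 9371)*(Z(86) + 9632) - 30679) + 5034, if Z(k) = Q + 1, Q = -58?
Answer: -63852595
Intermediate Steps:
Z(k) = -57 (Z(k) = -58 + 1 = -57)
((2705 - 9371)*(Z(86) + 9632) - 30679) + 5034 = ((2705 - 9371)*(-57 + 9632) - 30679) + 5034 = (-6666*9575 - 30679) + 5034 = (-63826950 - 30679) + 5034 = -63857629 + 5034 = -63852595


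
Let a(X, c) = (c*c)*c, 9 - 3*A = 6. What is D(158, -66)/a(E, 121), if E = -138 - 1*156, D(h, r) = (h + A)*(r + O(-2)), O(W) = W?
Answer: -10812/1771561 ≈ -0.0061031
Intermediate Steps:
A = 1 (A = 3 - ⅓*6 = 3 - 2 = 1)
D(h, r) = (1 + h)*(-2 + r) (D(h, r) = (h + 1)*(r - 2) = (1 + h)*(-2 + r))
E = -294 (E = -138 - 156 = -294)
a(X, c) = c³ (a(X, c) = c²*c = c³)
D(158, -66)/a(E, 121) = (-2 - 66 - 2*158 + 158*(-66))/(121³) = (-2 - 66 - 316 - 10428)/1771561 = -10812*1/1771561 = -10812/1771561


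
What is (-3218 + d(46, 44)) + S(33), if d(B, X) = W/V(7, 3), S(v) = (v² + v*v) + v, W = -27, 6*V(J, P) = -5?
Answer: -4873/5 ≈ -974.60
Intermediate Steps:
V(J, P) = -⅚ (V(J, P) = (⅙)*(-5) = -⅚)
S(v) = v + 2*v² (S(v) = (v² + v²) + v = 2*v² + v = v + 2*v²)
d(B, X) = 162/5 (d(B, X) = -27/(-⅚) = -27*(-6/5) = 162/5)
(-3218 + d(46, 44)) + S(33) = (-3218 + 162/5) + 33*(1 + 2*33) = -15928/5 + 33*(1 + 66) = -15928/5 + 33*67 = -15928/5 + 2211 = -4873/5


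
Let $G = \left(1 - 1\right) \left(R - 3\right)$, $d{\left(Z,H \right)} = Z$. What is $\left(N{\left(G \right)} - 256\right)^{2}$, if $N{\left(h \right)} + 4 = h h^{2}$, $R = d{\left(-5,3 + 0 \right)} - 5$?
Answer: $67600$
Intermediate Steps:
$R = -10$ ($R = -5 - 5 = -10$)
$G = 0$ ($G = \left(1 - 1\right) \left(-10 - 3\right) = \left(1 - 1\right) \left(-13\right) = 0 \left(-13\right) = 0$)
$N{\left(h \right)} = -4 + h^{3}$ ($N{\left(h \right)} = -4 + h h^{2} = -4 + h^{3}$)
$\left(N{\left(G \right)} - 256\right)^{2} = \left(\left(-4 + 0^{3}\right) - 256\right)^{2} = \left(\left(-4 + 0\right) - 256\right)^{2} = \left(-4 - 256\right)^{2} = \left(-260\right)^{2} = 67600$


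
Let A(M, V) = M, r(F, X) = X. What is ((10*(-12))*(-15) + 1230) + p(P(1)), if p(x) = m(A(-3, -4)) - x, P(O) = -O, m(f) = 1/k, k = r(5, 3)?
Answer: 9094/3 ≈ 3031.3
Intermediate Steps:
k = 3
m(f) = 1/3
p(x) = 1/3 - x
((10*(-12))*(-15) + 1230) + p(P(1)) = ((10*(-12))*(-15) + 1230) + (1/3 - (-1)) = (-120*(-15) + 1230) + (1/3 - 1*(-1)) = (1800 + 1230) + (1/3 + 1) = 3030 + 4/3 = 9094/3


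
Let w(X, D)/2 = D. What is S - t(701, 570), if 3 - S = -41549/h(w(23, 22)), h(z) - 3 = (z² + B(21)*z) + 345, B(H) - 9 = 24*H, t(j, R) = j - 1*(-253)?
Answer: -23596507/24856 ≈ -949.33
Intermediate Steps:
w(X, D) = 2*D
t(j, R) = 253 + j (t(j, R) = j + 253 = 253 + j)
B(H) = 9 + 24*H
h(z) = 348 + z² + 513*z (h(z) = 3 + ((z² + (9 + 24*21)*z) + 345) = 3 + ((z² + (9 + 504)*z) + 345) = 3 + ((z² + 513*z) + 345) = 3 + (345 + z² + 513*z) = 348 + z² + 513*z)
S = 116117/24856 (S = 3 - (-41549)/(348 + (2*22)² + 513*(2*22)) = 3 - (-41549)/(348 + 44² + 513*44) = 3 - (-41549)/(348 + 1936 + 22572) = 3 - (-41549)/24856 = 3 - 1*(-41549/24856) = 3 + 41549/24856 = 116117/24856 ≈ 4.6716)
S - t(701, 570) = 116117/24856 - (253 + 701) = 116117/24856 - 1*954 = 116117/24856 - 954 = -23596507/24856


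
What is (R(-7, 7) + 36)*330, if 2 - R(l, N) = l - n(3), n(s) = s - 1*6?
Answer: 13860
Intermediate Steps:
n(s) = -6 + s (n(s) = s - 6 = -6 + s)
R(l, N) = -1 - l (R(l, N) = 2 - (l - (-6 + 3)) = 2 - (l - 1*(-3)) = 2 - (l + 3) = 2 - (3 + l) = 2 + (-3 - l) = -1 - l)
(R(-7, 7) + 36)*330 = ((-1 - 1*(-7)) + 36)*330 = ((-1 + 7) + 36)*330 = (6 + 36)*330 = 42*330 = 13860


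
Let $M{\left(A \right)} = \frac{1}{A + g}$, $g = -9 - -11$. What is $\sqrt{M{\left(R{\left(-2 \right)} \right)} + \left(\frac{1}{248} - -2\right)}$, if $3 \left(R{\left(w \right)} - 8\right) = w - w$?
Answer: $\frac{\sqrt{808790}}{620} \approx 1.4505$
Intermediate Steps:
$g = 2$ ($g = -9 + 11 = 2$)
$R{\left(w \right)} = 8$ ($R{\left(w \right)} = 8 + \frac{w - w}{3} = 8 + \frac{1}{3} \cdot 0 = 8 + 0 = 8$)
$M{\left(A \right)} = \frac{1}{2 + A}$ ($M{\left(A \right)} = \frac{1}{A + 2} = \frac{1}{2 + A}$)
$\sqrt{M{\left(R{\left(-2 \right)} \right)} + \left(\frac{1}{248} - -2\right)} = \sqrt{\frac{1}{2 + 8} + \left(\frac{1}{248} - -2\right)} = \sqrt{\frac{1}{10} + \left(\frac{1}{248} + 2\right)} = \sqrt{\frac{1}{10} + \frac{497}{248}} = \sqrt{\frac{2609}{1240}} = \frac{\sqrt{808790}}{620}$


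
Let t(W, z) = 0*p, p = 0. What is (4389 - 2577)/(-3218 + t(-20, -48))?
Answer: -906/1609 ≈ -0.56308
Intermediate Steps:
t(W, z) = 0 (t(W, z) = 0*0 = 0)
(4389 - 2577)/(-3218 + t(-20, -48)) = (4389 - 2577)/(-3218 + 0) = 1812/(-3218) = 1812*(-1/3218) = -906/1609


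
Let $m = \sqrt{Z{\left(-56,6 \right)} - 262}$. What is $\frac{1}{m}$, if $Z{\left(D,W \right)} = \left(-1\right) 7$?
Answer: $- \frac{i \sqrt{269}}{269} \approx - 0.060971 i$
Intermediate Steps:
$Z{\left(D,W \right)} = -7$
$m = i \sqrt{269}$ ($m = \sqrt{-7 - 262} = \sqrt{-269} = i \sqrt{269} \approx 16.401 i$)
$\frac{1}{m} = \frac{1}{i \sqrt{269}} = - \frac{i \sqrt{269}}{269}$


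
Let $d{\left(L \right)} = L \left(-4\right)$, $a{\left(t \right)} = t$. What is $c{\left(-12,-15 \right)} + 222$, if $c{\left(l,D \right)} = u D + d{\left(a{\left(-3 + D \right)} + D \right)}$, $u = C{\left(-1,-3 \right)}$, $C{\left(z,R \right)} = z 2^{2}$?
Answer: $414$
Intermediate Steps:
$d{\left(L \right)} = - 4 L$
$C{\left(z,R \right)} = 4 z$ ($C{\left(z,R \right)} = z 4 = 4 z$)
$u = -4$ ($u = 4 \left(-1\right) = -4$)
$c{\left(l,D \right)} = 12 - 12 D$ ($c{\left(l,D \right)} = - 4 D - 4 \left(\left(-3 + D\right) + D\right) = - 4 D - 4 \left(-3 + 2 D\right) = - 4 D - \left(-12 + 8 D\right) = 12 - 12 D$)
$c{\left(-12,-15 \right)} + 222 = \left(12 - -180\right) + 222 = \left(12 + 180\right) + 222 = 192 + 222 = 414$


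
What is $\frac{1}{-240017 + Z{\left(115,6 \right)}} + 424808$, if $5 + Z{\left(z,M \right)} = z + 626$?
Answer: $\frac{101648483047}{239281} \approx 4.2481 \cdot 10^{5}$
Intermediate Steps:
$Z{\left(z,M \right)} = 621 + z$ ($Z{\left(z,M \right)} = -5 + \left(z + 626\right) = -5 + \left(626 + z\right) = 621 + z$)
$\frac{1}{-240017 + Z{\left(115,6 \right)}} + 424808 = \frac{1}{-240017 + \left(621 + 115\right)} + 424808 = \frac{1}{-240017 + 736} + 424808 = \frac{1}{-239281} + 424808 = - \frac{1}{239281} + 424808 = \frac{101648483047}{239281}$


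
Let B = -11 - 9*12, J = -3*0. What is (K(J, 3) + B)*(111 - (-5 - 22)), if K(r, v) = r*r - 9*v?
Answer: -20148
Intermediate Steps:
J = 0
K(r, v) = r² - 9*v
B = -119 (B = -11 - 108 = -119)
(K(J, 3) + B)*(111 - (-5 - 22)) = ((0² - 9*3) - 119)*(111 - (-5 - 22)) = ((0 - 27) - 119)*(111 - 1*(-27)) = (-27 - 119)*(111 + 27) = -146*138 = -20148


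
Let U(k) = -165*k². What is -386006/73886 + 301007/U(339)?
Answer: -3670836232496/700511872995 ≈ -5.2402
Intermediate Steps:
-386006/73886 + 301007/U(339) = -386006/73886 + 301007/((-165*339²)) = -386006*1/73886 + 301007/((-165*114921)) = -193003/36943 + 301007/(-18961965) = -193003/36943 + 301007*(-1/18961965) = -193003/36943 - 301007/18961965 = -3670836232496/700511872995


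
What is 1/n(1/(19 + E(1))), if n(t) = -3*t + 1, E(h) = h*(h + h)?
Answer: 7/6 ≈ 1.1667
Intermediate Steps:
E(h) = 2*h² (E(h) = h*(2*h) = 2*h²)
n(t) = 1 - 3*t
1/n(1/(19 + E(1))) = 1/(1 - 3/(19 + 2*1²)) = 1/(1 - 3/(19 + 2*1)) = 1/(1 - 3/(19 + 2)) = 1/(1 - 3/21) = 1/(1 - 3*1/21) = 1/(1 - ⅐) = 1/(6/7) = 7/6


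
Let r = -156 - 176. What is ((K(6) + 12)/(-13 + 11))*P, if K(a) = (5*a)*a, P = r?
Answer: 31872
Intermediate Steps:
r = -332
P = -332
K(a) = 5*a²
((K(6) + 12)/(-13 + 11))*P = ((5*6² + 12)/(-13 + 11))*(-332) = ((5*36 + 12)/(-2))*(-332) = ((180 + 12)*(-½))*(-332) = (192*(-½))*(-332) = -96*(-332) = 31872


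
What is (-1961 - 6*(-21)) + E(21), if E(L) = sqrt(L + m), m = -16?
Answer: -1835 + sqrt(5) ≈ -1832.8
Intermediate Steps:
E(L) = sqrt(-16 + L) (E(L) = sqrt(L - 16) = sqrt(-16 + L))
(-1961 - 6*(-21)) + E(21) = (-1961 - 6*(-21)) + sqrt(-16 + 21) = (-1961 + 126) + sqrt(5) = -1835 + sqrt(5)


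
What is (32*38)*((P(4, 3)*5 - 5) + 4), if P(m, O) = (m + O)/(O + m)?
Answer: 4864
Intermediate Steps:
P(m, O) = 1 (P(m, O) = (O + m)/(O + m) = 1)
(32*38)*((P(4, 3)*5 - 5) + 4) = (32*38)*((1*5 - 5) + 4) = 1216*((5 - 5) + 4) = 1216*(0 + 4) = 1216*4 = 4864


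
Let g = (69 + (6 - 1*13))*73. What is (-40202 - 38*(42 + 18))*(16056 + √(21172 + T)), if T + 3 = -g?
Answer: -682090992 - 42482*√16643 ≈ -6.8757e+8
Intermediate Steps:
g = 4526 (g = (69 + (6 - 13))*73 = (69 - 7)*73 = 62*73 = 4526)
T = -4529 (T = -3 - 1*4526 = -3 - 4526 = -4529)
(-40202 - 38*(42 + 18))*(16056 + √(21172 + T)) = (-40202 - 38*(42 + 18))*(16056 + √(21172 - 4529)) = (-40202 - 38*60)*(16056 + √16643) = (-40202 - 2280)*(16056 + √16643) = -42482*(16056 + √16643) = -682090992 - 42482*√16643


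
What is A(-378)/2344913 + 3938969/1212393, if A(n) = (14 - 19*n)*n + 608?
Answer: 5939461099057/2842956106809 ≈ 2.0892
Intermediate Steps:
A(n) = 608 + n*(14 - 19*n) (A(n) = n*(14 - 19*n) + 608 = 608 + n*(14 - 19*n))
A(-378)/2344913 + 3938969/1212393 = (608 - 19*(-378)**2 + 14*(-378))/2344913 + 3938969/1212393 = (608 - 19*142884 - 5292)*(1/2344913) + 3938969*(1/1212393) = (608 - 2714796 - 5292)*(1/2344913) + 3938969/1212393 = -2719480*1/2344913 + 3938969/1212393 = -2719480/2344913 + 3938969/1212393 = 5939461099057/2842956106809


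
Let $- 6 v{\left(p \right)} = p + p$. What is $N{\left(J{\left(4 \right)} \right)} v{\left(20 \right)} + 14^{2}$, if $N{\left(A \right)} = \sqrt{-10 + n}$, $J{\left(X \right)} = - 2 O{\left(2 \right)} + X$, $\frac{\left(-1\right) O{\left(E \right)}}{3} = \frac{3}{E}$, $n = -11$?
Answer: $196 - \frac{20 i \sqrt{21}}{3} \approx 196.0 - 30.551 i$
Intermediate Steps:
$O{\left(E \right)} = - \frac{9}{E}$ ($O{\left(E \right)} = - 3 \frac{3}{E} = - \frac{9}{E}$)
$J{\left(X \right)} = 9 + X$ ($J{\left(X \right)} = - 2 \left(- \frac{9}{2}\right) + X = - 2 \left(\left(-9\right) \frac{1}{2}\right) + X = \left(-2\right) \left(- \frac{9}{2}\right) + X = 9 + X$)
$v{\left(p \right)} = - \frac{p}{3}$ ($v{\left(p \right)} = - \frac{p + p}{6} = - \frac{2 p}{6} = - \frac{p}{3}$)
$N{\left(A \right)} = i \sqrt{21}$ ($N{\left(A \right)} = \sqrt{-10 - 11} = \sqrt{-21} = i \sqrt{21}$)
$N{\left(J{\left(4 \right)} \right)} v{\left(20 \right)} + 14^{2} = i \sqrt{21} \left(\left(- \frac{1}{3}\right) 20\right) + 14^{2} = i \sqrt{21} \left(- \frac{20}{3}\right) + 196 = - \frac{20 i \sqrt{21}}{3} + 196 = 196 - \frac{20 i \sqrt{21}}{3}$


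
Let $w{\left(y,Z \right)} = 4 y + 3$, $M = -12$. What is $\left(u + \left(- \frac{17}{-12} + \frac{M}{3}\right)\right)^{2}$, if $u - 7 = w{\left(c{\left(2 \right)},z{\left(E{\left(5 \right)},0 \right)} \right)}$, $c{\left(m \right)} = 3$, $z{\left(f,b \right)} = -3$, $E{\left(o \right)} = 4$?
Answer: $\frac{54289}{144} \approx 377.01$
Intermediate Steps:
$w{\left(y,Z \right)} = 3 + 4 y$
$u = 22$ ($u = 7 + \left(3 + 4 \cdot 3\right) = 7 + \left(3 + 12\right) = 7 + 15 = 22$)
$\left(u + \left(- \frac{17}{-12} + \frac{M}{3}\right)\right)^{2} = \left(22 - \left(4 - \frac{17}{12}\right)\right)^{2} = \left(22 - \frac{31}{12}\right)^{2} = \left(\frac{233}{12}\right)^{2} = \frac{54289}{144}$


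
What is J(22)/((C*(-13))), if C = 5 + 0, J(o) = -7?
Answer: 7/65 ≈ 0.10769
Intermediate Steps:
C = 5
J(22)/((C*(-13))) = -7/(5*(-13)) = -7/(-65) = -7*(-1/65) = 7/65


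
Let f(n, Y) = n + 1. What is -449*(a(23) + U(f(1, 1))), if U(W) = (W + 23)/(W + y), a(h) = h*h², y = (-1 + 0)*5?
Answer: -16377724/3 ≈ -5.4592e+6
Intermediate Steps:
y = -5 (y = -1*5 = -5)
a(h) = h³
f(n, Y) = 1 + n
U(W) = (23 + W)/(-5 + W) (U(W) = (W + 23)/(W - 5) = (23 + W)/(-5 + W))
-449*(a(23) + U(f(1, 1))) = -449*(23³ + (23 + (1 + 1))/(-5 + (1 + 1))) = -449*(12167 + (23 + 2)/(-5 + 2)) = -449*(12167 + 25/(-3)) = -449*(12167 - ⅓*25) = -449*(12167 - 25/3) = -449*36476/3 = -16377724/3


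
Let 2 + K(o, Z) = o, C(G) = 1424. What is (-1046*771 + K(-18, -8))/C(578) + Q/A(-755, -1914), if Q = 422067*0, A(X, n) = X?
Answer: -403243/712 ≈ -566.35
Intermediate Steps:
K(o, Z) = -2 + o
Q = 0
(-1046*771 + K(-18, -8))/C(578) + Q/A(-755, -1914) = (-1046*771 + (-2 - 18))/1424 + 0/(-755) = (-806466 - 20)*(1/1424) + 0*(-1/755) = -806486*1/1424 + 0 = -403243/712 + 0 = -403243/712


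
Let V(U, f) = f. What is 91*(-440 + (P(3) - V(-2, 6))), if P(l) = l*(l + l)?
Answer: -38948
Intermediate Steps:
P(l) = 2*l**2 (P(l) = l*(2*l) = 2*l**2)
91*(-440 + (P(3) - V(-2, 6))) = 91*(-440 + (2*3**2 - 1*6)) = 91*(-440 + (2*9 - 6)) = 91*(-440 + (18 - 6)) = 91*(-440 + 12) = 91*(-428) = -38948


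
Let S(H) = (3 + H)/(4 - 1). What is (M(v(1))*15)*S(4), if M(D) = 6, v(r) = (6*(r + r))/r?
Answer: 210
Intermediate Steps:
S(H) = 1 + H/3 (S(H) = (3 + H)/3 = (3 + H)*(⅓) = 1 + H/3)
v(r) = 12 (v(r) = (6*(2*r))/r = (12*r)/r = 12)
(M(v(1))*15)*S(4) = (6*15)*(1 + (⅓)*4) = 90*(1 + 4/3) = 90*(7/3) = 210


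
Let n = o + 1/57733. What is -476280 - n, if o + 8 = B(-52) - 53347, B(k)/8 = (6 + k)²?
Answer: -25394033250/57733 ≈ -4.3985e+5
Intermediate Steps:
B(k) = 8*(6 + k)²
o = -36427 (o = -8 + (8*(6 - 52)² - 53347) = -8 + (8*(-46)² - 53347) = -8 + (8*2116 - 53347) = -8 + (16928 - 53347) = -8 - 36419 = -36427)
n = -2103039990/57733 (n = -36427 + 1/57733 = -2103039990/57733 ≈ -36427.)
-476280 - n = -476280 - 1*(-2103039990/57733) = -476280 + 2103039990/57733 = -25394033250/57733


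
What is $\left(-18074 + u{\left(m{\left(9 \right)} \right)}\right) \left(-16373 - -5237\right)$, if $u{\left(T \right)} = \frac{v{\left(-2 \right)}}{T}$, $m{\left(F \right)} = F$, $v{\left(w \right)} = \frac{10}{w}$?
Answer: $\frac{603834752}{3} \approx 2.0128 \cdot 10^{8}$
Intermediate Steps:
$u{\left(T \right)} = - \frac{5}{T}$ ($u{\left(T \right)} = \frac{10 \frac{1}{-2}}{T} = \frac{10 \left(- \frac{1}{2}\right)}{T} = - \frac{5}{T}$)
$\left(-18074 + u{\left(m{\left(9 \right)} \right)}\right) \left(-16373 - -5237\right) = \left(-18074 - \frac{5}{9}\right) \left(-16373 - -5237\right) = \left(-18074 - \frac{5}{9}\right) \left(-16373 + \left(-14132 + 19369\right)\right) = \left(-18074 - \frac{5}{9}\right) \left(-16373 + 5237\right) = \left(- \frac{162671}{9}\right) \left(-11136\right) = \frac{603834752}{3}$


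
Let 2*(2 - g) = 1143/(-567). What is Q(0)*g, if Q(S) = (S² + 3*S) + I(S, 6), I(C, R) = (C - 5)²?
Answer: 9475/126 ≈ 75.198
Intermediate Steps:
I(C, R) = (-5 + C)²
Q(S) = S² + (-5 + S)² + 3*S (Q(S) = (S² + 3*S) + (-5 + S)² = S² + (-5 + S)² + 3*S)
g = 379/126 (g = 2 - 1143/(2*(-567)) = 2 - 1143*(-1)/(2*567) = 2 - ½*(-127/63) = 2 + 127/126 = 379/126 ≈ 3.0079)
Q(0)*g = (25 - 7*0 + 2*0²)*(379/126) = (25 + 0 + 2*0)*(379/126) = (25 + 0 + 0)*(379/126) = 25*(379/126) = 9475/126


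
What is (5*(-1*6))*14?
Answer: -420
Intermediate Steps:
(5*(-1*6))*14 = (5*(-6))*14 = -30*14 = -420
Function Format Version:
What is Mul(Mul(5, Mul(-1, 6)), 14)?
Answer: -420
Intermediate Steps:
Mul(Mul(5, Mul(-1, 6)), 14) = Mul(Mul(5, -6), 14) = Mul(-30, 14) = -420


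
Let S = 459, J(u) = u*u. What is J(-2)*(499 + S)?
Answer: 3832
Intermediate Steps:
J(u) = u²
J(-2)*(499 + S) = (-2)²*(499 + 459) = 4*958 = 3832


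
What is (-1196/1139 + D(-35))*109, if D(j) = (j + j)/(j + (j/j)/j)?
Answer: 72171843/698207 ≈ 103.37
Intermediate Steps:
D(j) = 2*j/(j + 1/j) (D(j) = (2*j)/(j + 1/j) = 2*j/(j + 1/j))
(-1196/1139 + D(-35))*109 = (-1196/1139 + 2*(-35)²/(1 + (-35)²))*109 = (-1196*1/1139 + 2*1225/(1 + 1225))*109 = (-1196/1139 + 2*1225/1226)*109 = (-1196/1139 + 2*1225*(1/1226))*109 = (-1196/1139 + 1225/613)*109 = (662127/698207)*109 = 72171843/698207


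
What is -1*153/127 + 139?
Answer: 17500/127 ≈ 137.80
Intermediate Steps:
-1*153/127 + 139 = -153*1/127 + 139 = -153/127 + 139 = 17500/127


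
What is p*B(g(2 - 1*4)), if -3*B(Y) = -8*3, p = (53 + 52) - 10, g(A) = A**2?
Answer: 760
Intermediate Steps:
p = 95 (p = 105 - 10 = 95)
B(Y) = 8 (B(Y) = -(-8)*3/3 = -1/3*(-24) = 8)
p*B(g(2 - 1*4)) = 95*8 = 760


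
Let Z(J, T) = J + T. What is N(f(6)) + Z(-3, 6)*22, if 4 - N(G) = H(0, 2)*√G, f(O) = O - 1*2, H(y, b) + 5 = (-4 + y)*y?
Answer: 80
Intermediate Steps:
H(y, b) = -5 + y*(-4 + y) (H(y, b) = -5 + (-4 + y)*y = -5 + y*(-4 + y))
f(O) = -2 + O (f(O) = O - 2 = -2 + O)
N(G) = 4 + 5*√G (N(G) = 4 - (-5 + 0² - 4*0)*√G = 4 - (-5 + 0 + 0)*√G = 4 - (-5)*√G = 4 + 5*√G)
N(f(6)) + Z(-3, 6)*22 = (4 + 5*√(-2 + 6)) + (-3 + 6)*22 = (4 + 5*√4) + 3*22 = (4 + 5*2) + 66 = (4 + 10) + 66 = 14 + 66 = 80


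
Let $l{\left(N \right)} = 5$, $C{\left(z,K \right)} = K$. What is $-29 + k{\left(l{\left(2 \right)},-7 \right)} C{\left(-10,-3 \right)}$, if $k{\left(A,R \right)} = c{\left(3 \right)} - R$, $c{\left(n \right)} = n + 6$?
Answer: $-77$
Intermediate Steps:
$c{\left(n \right)} = 6 + n$
$k{\left(A,R \right)} = 9 - R$ ($k{\left(A,R \right)} = \left(6 + 3\right) - R = 9 - R$)
$-29 + k{\left(l{\left(2 \right)},-7 \right)} C{\left(-10,-3 \right)} = -29 + \left(9 - -7\right) \left(-3\right) = -29 + \left(9 + 7\right) \left(-3\right) = -29 + 16 \left(-3\right) = -29 - 48 = -77$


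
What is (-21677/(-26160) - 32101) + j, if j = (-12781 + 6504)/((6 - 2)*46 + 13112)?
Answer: -19384294563/603860 ≈ -32101.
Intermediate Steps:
j = -6277/13296 (j = -6277/(4*46 + 13112) = -6277/(184 + 13112) = -6277/13296 ≈ -0.47210)
(-21677/(-26160) - 32101) + j = (-21677/(-26160) - 32101) - 6277/13296 = (-21677*(-1/26160) - 32101) - 6277/13296 = (21677/26160 - 32101) - 6277/13296 = -839740483/26160 - 6277/13296 = -19384294563/603860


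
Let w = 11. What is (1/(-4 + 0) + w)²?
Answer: 1849/16 ≈ 115.56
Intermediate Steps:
(1/(-4 + 0) + w)² = (1/(-4 + 0) + 11)² = (1/(-4) + 11)² = (-¼ + 11)² = (43/4)² = 1849/16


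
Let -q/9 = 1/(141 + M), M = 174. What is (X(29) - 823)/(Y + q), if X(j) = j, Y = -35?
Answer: 13895/613 ≈ 22.667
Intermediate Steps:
q = -1/35 (q = -9/(141 + 174) = -9/315 = -9*1/315 = -1/35 ≈ -0.028571)
(X(29) - 823)/(Y + q) = (29 - 823)/(-35 - 1/35) = -794/(-1226/35) = -794*(-35/1226) = 13895/613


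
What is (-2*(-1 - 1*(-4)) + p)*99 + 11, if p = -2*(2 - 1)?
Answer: -781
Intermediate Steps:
p = -2 (p = -2*1 = -2)
(-2*(-1 - 1*(-4)) + p)*99 + 11 = (-2*(-1 - 1*(-4)) - 2)*99 + 11 = (-2*(-1 + 4) - 2)*99 + 11 = (-2*3 - 2)*99 + 11 = (-6 - 2)*99 + 11 = -8*99 + 11 = -792 + 11 = -781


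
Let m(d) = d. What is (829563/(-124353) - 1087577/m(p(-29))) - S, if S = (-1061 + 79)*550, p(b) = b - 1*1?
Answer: 238901137199/414510 ≈ 5.7635e+5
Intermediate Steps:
p(b) = -1 + b (p(b) = b - 1 = -1 + b)
S = -540100 (S = -982*550 = -540100)
(829563/(-124353) - 1087577/m(p(-29))) - S = (829563/(-124353) - 1087577/(-1 - 29)) - 1*(-540100) = (829563*(-1/124353) - 1087577/(-30)) + 540100 = (-276521/41451 - 1087577*(-1/30)) + 540100 = (-276521/41451 + 1087577/30) + 540100 = 15024286199/414510 + 540100 = 238901137199/414510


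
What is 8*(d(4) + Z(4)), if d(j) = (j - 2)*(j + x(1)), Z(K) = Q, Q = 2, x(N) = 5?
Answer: 160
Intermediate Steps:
Z(K) = 2
d(j) = (-2 + j)*(5 + j) (d(j) = (j - 2)*(j + 5) = (-2 + j)*(5 + j))
8*(d(4) + Z(4)) = 8*((-10 + 4² + 3*4) + 2) = 8*((-10 + 16 + 12) + 2) = 8*(18 + 2) = 8*20 = 160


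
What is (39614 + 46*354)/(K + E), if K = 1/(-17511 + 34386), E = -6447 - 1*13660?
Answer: -471639375/169652812 ≈ -2.7800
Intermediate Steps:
E = -20107 (E = -6447 - 13660 = -20107)
K = 1/16875 ≈ 5.9259e-5
(39614 + 46*354)/(K + E) = (39614 + 46*354)/(1/16875 - 20107) = (39614 + 16284)/(-339305624/16875) = 55898*(-16875/339305624) = -471639375/169652812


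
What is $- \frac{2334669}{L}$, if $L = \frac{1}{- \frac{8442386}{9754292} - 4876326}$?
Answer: $\frac{55524401059232207841}{4877146} \approx 1.1385 \cdot 10^{13}$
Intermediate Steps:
$L = - \frac{4877146}{23782558066789}$ ($L = \frac{1}{\left(-8442386\right) \frac{1}{9754292} - 4876326} = \frac{1}{- \frac{4221193}{4877146} - 4876326} = \frac{1}{- \frac{23782558066789}{4877146}} = - \frac{4877146}{23782558066789} \approx -2.0507 \cdot 10^{-7}$)
$- \frac{2334669}{L} = - \frac{2334669}{- \frac{4877146}{23782558066789}} = \left(-2334669\right) \left(- \frac{23782558066789}{4877146}\right) = \frac{55524401059232207841}{4877146}$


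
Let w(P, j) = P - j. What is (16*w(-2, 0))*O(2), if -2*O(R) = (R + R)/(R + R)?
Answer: 16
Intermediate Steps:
O(R) = -½ (O(R) = -(R + R)/(2*(R + R)) = -2*R/(2*(2*R)) = -2*R*1/(2*R)/2 = -½*1 = -½)
(16*w(-2, 0))*O(2) = (16*(-2 - 1*0))*(-½) = (16*(-2 + 0))*(-½) = (16*(-2))*(-½) = -32*(-½) = 16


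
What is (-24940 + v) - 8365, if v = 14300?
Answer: -19005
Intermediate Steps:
(-24940 + v) - 8365 = (-24940 + 14300) - 8365 = -10640 - 8365 = -19005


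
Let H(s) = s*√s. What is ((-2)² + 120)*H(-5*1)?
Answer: -620*I*√5 ≈ -1386.4*I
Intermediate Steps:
H(s) = s^(3/2)
((-2)² + 120)*H(-5*1) = ((-2)² + 120)*(-5*1)^(3/2) = (4 + 120)*(-5)^(3/2) = 124*(-5*I*√5) = -620*I*√5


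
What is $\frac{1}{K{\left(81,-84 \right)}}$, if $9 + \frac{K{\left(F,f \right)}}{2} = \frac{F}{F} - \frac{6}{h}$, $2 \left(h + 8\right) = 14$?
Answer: $- \frac{1}{4} \approx -0.25$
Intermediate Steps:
$h = -1$ ($h = -8 + \frac{1}{2} \cdot 14 = -8 + 7 = -1$)
$K{\left(F,f \right)} = -4$ ($K{\left(F,f \right)} = -18 + 2 \left(\frac{F}{F} - \frac{6}{-1}\right) = -18 + 2 \left(1 - -6\right) = -18 + 2 \left(1 + 6\right) = -18 + 2 \cdot 7 = -18 + 14 = -4$)
$\frac{1}{K{\left(81,-84 \right)}} = \frac{1}{-4} = - \frac{1}{4}$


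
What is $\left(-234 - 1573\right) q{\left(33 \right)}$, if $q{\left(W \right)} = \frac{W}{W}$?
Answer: $-1807$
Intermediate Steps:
$q{\left(W \right)} = 1$
$\left(-234 - 1573\right) q{\left(33 \right)} = \left(-234 - 1573\right) 1 = \left(-1807\right) 1 = -1807$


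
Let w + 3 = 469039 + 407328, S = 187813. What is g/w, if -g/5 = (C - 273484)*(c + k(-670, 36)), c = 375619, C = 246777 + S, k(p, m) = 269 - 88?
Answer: -75679543500/219091 ≈ -3.4543e+5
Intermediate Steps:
k(p, m) = 181
C = 434590 (C = 246777 + 187813 = 434590)
g = -302718174000 (g = -5*(434590 - 273484)*(375619 + 181) = -805530*375800 = -5*60543634800 = -302718174000)
w = 876364 (w = -3 + (469039 + 407328) = -3 + 876367 = 876364)
g/w = -302718174000/876364 = -302718174000*1/876364 = -75679543500/219091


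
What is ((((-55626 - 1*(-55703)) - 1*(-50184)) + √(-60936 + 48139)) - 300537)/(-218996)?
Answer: 62569/54749 - I*√12797/218996 ≈ 1.1428 - 0.00051656*I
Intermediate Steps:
((((-55626 - 1*(-55703)) - 1*(-50184)) + √(-60936 + 48139)) - 300537)/(-218996) = ((((-55626 + 55703) + 50184) + √(-12797)) - 300537)*(-1/218996) = (((77 + 50184) + I*√12797) - 300537)*(-1/218996) = ((50261 + I*√12797) - 300537)*(-1/218996) = (-250276 + I*√12797)*(-1/218996) = 62569/54749 - I*√12797/218996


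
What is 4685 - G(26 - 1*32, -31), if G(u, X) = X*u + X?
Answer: 4530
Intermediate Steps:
G(u, X) = X + X*u
4685 - G(26 - 1*32, -31) = 4685 - (-31)*(1 + (26 - 1*32)) = 4685 - (-31)*(1 + (26 - 32)) = 4685 - (-31)*(1 - 6) = 4685 - (-31)*(-5) = 4685 - 1*155 = 4685 - 155 = 4530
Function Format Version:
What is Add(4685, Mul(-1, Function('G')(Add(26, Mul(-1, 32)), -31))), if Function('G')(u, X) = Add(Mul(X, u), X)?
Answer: 4530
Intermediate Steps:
Function('G')(u, X) = Add(X, Mul(X, u))
Add(4685, Mul(-1, Function('G')(Add(26, Mul(-1, 32)), -31))) = Add(4685, Mul(-1, Mul(-31, Add(1, Add(26, Mul(-1, 32)))))) = Add(4685, Mul(-1, Mul(-31, Add(1, Add(26, -32))))) = Add(4685, Mul(-1, Mul(-31, Add(1, -6)))) = Add(4685, Mul(-1, Mul(-31, -5))) = Add(4685, Mul(-1, 155)) = Add(4685, -155) = 4530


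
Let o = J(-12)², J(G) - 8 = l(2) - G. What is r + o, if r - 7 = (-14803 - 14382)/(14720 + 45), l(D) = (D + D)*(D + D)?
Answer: 3841922/2953 ≈ 1301.0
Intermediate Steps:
l(D) = 4*D² (l(D) = (2*D)*(2*D) = 4*D²)
J(G) = 24 - G (J(G) = 8 + (4*2² - G) = 8 + (4*4 - G) = 8 + (16 - G) = 24 - G)
o = 1296 (o = (24 - 1*(-12))² = (24 + 12)² = 36² = 1296)
r = 14834/2953 (r = 7 + (-14803 - 14382)/(14720 + 45) = 7 - 29185/14765 = 7 - 29185*1/14765 = 7 - 5837/2953 = 14834/2953 ≈ 5.0234)
r + o = 14834/2953 + 1296 = 3841922/2953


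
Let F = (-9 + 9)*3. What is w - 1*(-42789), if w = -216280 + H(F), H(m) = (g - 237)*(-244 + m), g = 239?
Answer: -173979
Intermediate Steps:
F = 0 (F = 0*3 = 0)
H(m) = -488 + 2*m (H(m) = (239 - 237)*(-244 + m) = 2*(-244 + m) = -488 + 2*m)
w = -216768 (w = -216280 + (-488 + 2*0) = -216280 + (-488 + 0) = -216280 - 488 = -216768)
w - 1*(-42789) = -216768 - 1*(-42789) = -216768 + 42789 = -173979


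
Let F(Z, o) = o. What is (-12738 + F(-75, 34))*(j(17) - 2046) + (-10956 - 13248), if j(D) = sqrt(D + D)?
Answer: 25968180 - 12704*sqrt(34) ≈ 2.5894e+7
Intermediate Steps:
j(D) = sqrt(2)*sqrt(D) (j(D) = sqrt(2*D) = sqrt(2)*sqrt(D))
(-12738 + F(-75, 34))*(j(17) - 2046) + (-10956 - 13248) = (-12738 + 34)*(sqrt(2)*sqrt(17) - 2046) + (-10956 - 13248) = -12704*(sqrt(34) - 2046) - 24204 = -12704*(-2046 + sqrt(34)) - 24204 = (25992384 - 12704*sqrt(34)) - 24204 = 25968180 - 12704*sqrt(34)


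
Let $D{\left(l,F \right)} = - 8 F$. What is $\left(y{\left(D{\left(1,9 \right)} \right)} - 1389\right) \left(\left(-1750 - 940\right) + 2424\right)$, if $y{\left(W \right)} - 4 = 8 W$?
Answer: $521626$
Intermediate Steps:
$y{\left(W \right)} = 4 + 8 W$
$\left(y{\left(D{\left(1,9 \right)} \right)} - 1389\right) \left(\left(-1750 - 940\right) + 2424\right) = \left(\left(4 + 8 \left(\left(-8\right) 9\right)\right) - 1389\right) \left(\left(-1750 - 940\right) + 2424\right) = \left(\left(4 + 8 \left(-72\right)\right) - 1389\right) \left(-2690 + 2424\right) = \left(\left(4 - 576\right) - 1389\right) \left(-266\right) = \left(-572 - 1389\right) \left(-266\right) = \left(-1961\right) \left(-266\right) = 521626$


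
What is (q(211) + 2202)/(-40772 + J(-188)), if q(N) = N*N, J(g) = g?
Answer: -46723/40960 ≈ -1.1407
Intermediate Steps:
q(N) = N²
(q(211) + 2202)/(-40772 + J(-188)) = (211² + 2202)/(-40772 - 188) = (44521 + 2202)/(-40960) = 46723*(-1/40960) = -46723/40960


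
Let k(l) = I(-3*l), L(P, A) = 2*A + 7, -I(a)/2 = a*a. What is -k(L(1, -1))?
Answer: 450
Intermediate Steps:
I(a) = -2*a**2 (I(a) = -2*a*a = -2*a**2)
L(P, A) = 7 + 2*A
k(l) = -18*l**2 (k(l) = -2*9*l**2 = -18*l**2)
-k(L(1, -1)) = -(-18)*(7 + 2*(-1))**2 = -(-18)*(7 - 2)**2 = -(-18)*5**2 = -(-18)*25 = -1*(-450) = 450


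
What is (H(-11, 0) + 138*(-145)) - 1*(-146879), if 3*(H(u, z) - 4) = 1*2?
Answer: 380621/3 ≈ 1.2687e+5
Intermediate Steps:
H(u, z) = 14/3 (H(u, z) = 4 + (1*2)/3 = 4 + (1/3)*2 = 4 + 2/3 = 14/3)
(H(-11, 0) + 138*(-145)) - 1*(-146879) = (14/3 + 138*(-145)) - 1*(-146879) = (14/3 - 20010) + 146879 = -60016/3 + 146879 = 380621/3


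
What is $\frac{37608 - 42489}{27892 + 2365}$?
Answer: $- \frac{4881}{30257} \approx -0.16132$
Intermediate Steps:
$\frac{37608 - 42489}{27892 + 2365} = \frac{37608 - 42489}{30257} = \left(37608 - 42489\right) \frac{1}{30257} = \left(-4881\right) \frac{1}{30257} = - \frac{4881}{30257}$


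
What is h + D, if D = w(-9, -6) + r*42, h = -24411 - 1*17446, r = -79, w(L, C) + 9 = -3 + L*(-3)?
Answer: -45160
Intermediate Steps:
w(L, C) = -12 - 3*L (w(L, C) = -9 + (-3 + L*(-3)) = -9 + (-3 - 3*L) = -12 - 3*L)
h = -41857 (h = -24411 - 17446 = -41857)
D = -3303 (D = (-12 - 3*(-9)) - 79*42 = (-12 + 27) - 3318 = 15 - 3318 = -3303)
h + D = -41857 - 3303 = -45160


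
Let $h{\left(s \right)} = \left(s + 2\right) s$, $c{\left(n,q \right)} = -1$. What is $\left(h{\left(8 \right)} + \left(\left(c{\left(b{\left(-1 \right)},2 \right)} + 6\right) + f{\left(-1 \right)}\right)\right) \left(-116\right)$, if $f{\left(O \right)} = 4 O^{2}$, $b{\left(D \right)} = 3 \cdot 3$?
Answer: $-10324$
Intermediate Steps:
$b{\left(D \right)} = 9$
$h{\left(s \right)} = s \left(2 + s\right)$ ($h{\left(s \right)} = \left(2 + s\right) s = s \left(2 + s\right)$)
$\left(h{\left(8 \right)} + \left(\left(c{\left(b{\left(-1 \right)},2 \right)} + 6\right) + f{\left(-1 \right)}\right)\right) \left(-116\right) = \left(8 \left(2 + 8\right) + \left(\left(-1 + 6\right) + 4 \left(-1\right)^{2}\right)\right) \left(-116\right) = \left(8 \cdot 10 + \left(5 + 4 \cdot 1\right)\right) \left(-116\right) = \left(80 + \left(5 + 4\right)\right) \left(-116\right) = \left(80 + 9\right) \left(-116\right) = 89 \left(-116\right) = -10324$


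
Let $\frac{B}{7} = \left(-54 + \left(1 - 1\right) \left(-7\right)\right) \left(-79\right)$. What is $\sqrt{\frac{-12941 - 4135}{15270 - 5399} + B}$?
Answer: $\frac{\sqrt{2909484416346}}{9871} \approx 172.8$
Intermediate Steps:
$B = 29862$ ($B = 7 \left(-54 + \left(1 - 1\right) \left(-7\right)\right) \left(-79\right) = 7 \left(-54 + 0 \left(-7\right)\right) \left(-79\right) = 7 \left(-54 + 0\right) \left(-79\right) = 7 \left(\left(-54\right) \left(-79\right)\right) = 7 \cdot 4266 = 29862$)
$\sqrt{\frac{-12941 - 4135}{15270 - 5399} + B} = \sqrt{\frac{-12941 - 4135}{15270 - 5399} + 29862} = \sqrt{- \frac{17076}{9871} + 29862} = \sqrt{\frac{294750726}{9871}} = \frac{\sqrt{2909484416346}}{9871}$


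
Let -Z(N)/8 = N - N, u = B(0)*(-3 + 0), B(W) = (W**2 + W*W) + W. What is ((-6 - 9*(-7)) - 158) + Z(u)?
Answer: -101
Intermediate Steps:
B(W) = W + 2*W**2 (B(W) = (W**2 + W**2) + W = 2*W**2 + W = W + 2*W**2)
u = 0 (u = (0*(1 + 2*0))*(-3 + 0) = (0*(1 + 0))*(-3) = (0*1)*(-3) = 0*(-3) = 0)
Z(N) = 0 (Z(N) = -8*(N - N) = -8*0 = 0)
((-6 - 9*(-7)) - 158) + Z(u) = ((-6 - 9*(-7)) - 158) + 0 = ((-6 + 63) - 158) + 0 = (57 - 158) + 0 = -101 + 0 = -101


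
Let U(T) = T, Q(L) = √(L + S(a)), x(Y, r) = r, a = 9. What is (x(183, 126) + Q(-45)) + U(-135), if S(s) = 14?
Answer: -9 + I*√31 ≈ -9.0 + 5.5678*I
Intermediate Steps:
Q(L) = √(14 + L) (Q(L) = √(L + 14) = √(14 + L))
(x(183, 126) + Q(-45)) + U(-135) = (126 + √(14 - 45)) - 135 = (126 + √(-31)) - 135 = (126 + I*√31) - 135 = -9 + I*√31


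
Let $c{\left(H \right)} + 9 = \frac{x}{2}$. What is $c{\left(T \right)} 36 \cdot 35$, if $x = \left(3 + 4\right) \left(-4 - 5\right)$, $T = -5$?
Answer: $-51030$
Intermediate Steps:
$x = -63$ ($x = 7 \left(-9\right) = -63$)
$c{\left(H \right)} = - \frac{81}{2}$ ($c{\left(H \right)} = -9 - \frac{63}{2} = - \frac{81}{2}$)
$c{\left(T \right)} 36 \cdot 35 = \left(- \frac{81}{2}\right) 36 \cdot 35 = \left(-1458\right) 35 = -51030$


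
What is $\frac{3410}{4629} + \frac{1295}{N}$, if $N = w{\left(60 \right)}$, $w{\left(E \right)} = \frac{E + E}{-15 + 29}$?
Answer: $\frac{937033}{6172} \approx 151.82$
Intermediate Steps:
$w{\left(E \right)} = \frac{E}{7}$ ($w{\left(E \right)} = \frac{2 E}{14} = 2 E \frac{1}{14} = \frac{E}{7}$)
$N = \frac{60}{7}$ ($N = \frac{1}{7} \cdot 60 = \frac{60}{7} \approx 8.5714$)
$\frac{3410}{4629} + \frac{1295}{N} = \frac{3410}{4629} + \frac{1295}{\frac{60}{7}} = 3410 \cdot \frac{1}{4629} + 1295 \cdot \frac{7}{60} = \frac{3410}{4629} + \frac{1813}{12} = \frac{937033}{6172}$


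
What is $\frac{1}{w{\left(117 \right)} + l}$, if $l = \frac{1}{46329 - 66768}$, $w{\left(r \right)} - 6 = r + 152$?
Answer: $\frac{20439}{5620724} \approx 0.0036364$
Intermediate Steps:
$w{\left(r \right)} = 158 + r$ ($w{\left(r \right)} = 6 + \left(r + 152\right) = 6 + \left(152 + r\right) = 158 + r$)
$l = - \frac{1}{20439}$ ($l = \frac{1}{-20439} = - \frac{1}{20439} \approx -4.8926 \cdot 10^{-5}$)
$\frac{1}{w{\left(117 \right)} + l} = \frac{1}{\left(158 + 117\right) - \frac{1}{20439}} = \frac{1}{275 - \frac{1}{20439}} = \frac{1}{\frac{5620724}{20439}} = \frac{20439}{5620724}$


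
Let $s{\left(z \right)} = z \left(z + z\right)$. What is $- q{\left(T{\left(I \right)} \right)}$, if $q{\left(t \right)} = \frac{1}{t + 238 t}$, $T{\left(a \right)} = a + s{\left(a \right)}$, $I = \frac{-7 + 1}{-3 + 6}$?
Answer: $- \frac{1}{1434} \approx -0.00069735$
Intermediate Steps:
$s{\left(z \right)} = 2 z^{2}$ ($s{\left(z \right)} = z 2 z = 2 z^{2}$)
$I = -2$ ($I = - \frac{6}{3} = \left(-6\right) \frac{1}{3} = -2$)
$T{\left(a \right)} = a + 2 a^{2}$
$q{\left(t \right)} = \frac{1}{239 t}$
$- q{\left(T{\left(I \right)} \right)} = - \frac{1}{239 \left(- 2 \left(1 + 2 \left(-2\right)\right)\right)} = - \frac{1}{239 \left(- 2 \left(1 - 4\right)\right)} = - \frac{1}{239 \left(\left(-2\right) \left(-3\right)\right)} = - \frac{1}{239 \cdot 6} = \left(-1\right) \frac{1}{1434} = - \frac{1}{1434}$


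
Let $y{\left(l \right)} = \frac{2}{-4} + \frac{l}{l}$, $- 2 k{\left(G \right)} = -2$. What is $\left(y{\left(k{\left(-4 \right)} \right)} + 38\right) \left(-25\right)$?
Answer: $- \frac{1925}{2} \approx -962.5$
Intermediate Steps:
$k{\left(G \right)} = 1$ ($k{\left(G \right)} = \left(- \frac{1}{2}\right) \left(-2\right) = 1$)
$y{\left(l \right)} = \frac{1}{2}$ ($y{\left(l \right)} = 2 \left(- \frac{1}{4}\right) + 1 = - \frac{1}{2} + 1 = \frac{1}{2}$)
$\left(y{\left(k{\left(-4 \right)} \right)} + 38\right) \left(-25\right) = \left(\frac{1}{2} + 38\right) \left(-25\right) = \frac{77}{2} \left(-25\right) = - \frac{1925}{2}$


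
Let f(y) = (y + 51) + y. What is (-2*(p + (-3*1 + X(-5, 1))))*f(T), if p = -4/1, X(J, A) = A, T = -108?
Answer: -1980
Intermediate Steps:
f(y) = 51 + 2*y (f(y) = (51 + y) + y = 51 + 2*y)
p = -4 (p = -4*1 = -4)
(-2*(p + (-3*1 + X(-5, 1))))*f(T) = (-2*(-4 + (-3*1 + 1)))*(51 + 2*(-108)) = (-2*(-4 + (-3 + 1)))*(51 - 216) = -2*(-4 - 2)*(-165) = -2*(-6)*(-165) = 12*(-165) = -1980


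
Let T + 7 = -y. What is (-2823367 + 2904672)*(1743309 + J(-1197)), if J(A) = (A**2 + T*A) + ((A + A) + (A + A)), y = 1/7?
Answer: 258540143400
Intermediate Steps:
y = 1/7 ≈ 0.14286
T = -50/7 (T = -7 - 1*1/7 = -7 - 1/7 = -50/7 ≈ -7.1429)
J(A) = A**2 - 22*A/7 (J(A) = (A**2 - 50*A/7) + ((A + A) + (A + A)) = (A**2 - 50*A/7) + (2*A + 2*A) = (A**2 - 50*A/7) + 4*A = A**2 - 22*A/7)
(-2823367 + 2904672)*(1743309 + J(-1197)) = (-2823367 + 2904672)*(1743309 + (1/7)*(-1197)*(-22 + 7*(-1197))) = 81305*(1743309 + (1/7)*(-1197)*(-22 - 8379)) = 81305*(1743309 + (1/7)*(-1197)*(-8401)) = 81305*(1743309 + 1436571) = 81305*3179880 = 258540143400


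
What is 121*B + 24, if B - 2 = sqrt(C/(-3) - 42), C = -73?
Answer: 266 + 121*I*sqrt(159)/3 ≈ 266.0 + 508.58*I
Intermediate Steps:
B = 2 + I*sqrt(159)/3 (B = 2 + sqrt(-73/(-3) - 42) = 2 + sqrt(-73*(-1/3) - 42) = 2 + sqrt(73/3 - 42) = 2 + sqrt(-53/3) = 2 + I*sqrt(159)/3 ≈ 2.0 + 4.2032*I)
121*B + 24 = 121*(2 + I*sqrt(159)/3) + 24 = (242 + 121*I*sqrt(159)/3) + 24 = 266 + 121*I*sqrt(159)/3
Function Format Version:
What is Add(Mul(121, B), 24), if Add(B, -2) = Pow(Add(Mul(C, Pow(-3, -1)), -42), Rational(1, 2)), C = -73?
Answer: Add(266, Mul(Rational(121, 3), I, Pow(159, Rational(1, 2)))) ≈ Add(266.00, Mul(508.58, I))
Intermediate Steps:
B = Add(2, Mul(Rational(1, 3), I, Pow(159, Rational(1, 2)))) (B = Add(2, Pow(Add(Mul(-73, Pow(-3, -1)), -42), Rational(1, 2))) = Add(2, Pow(Add(Mul(-73, Rational(-1, 3)), -42), Rational(1, 2))) = Add(2, Pow(Add(Rational(73, 3), -42), Rational(1, 2))) = Add(2, Pow(Rational(-53, 3), Rational(1, 2))) = Add(2, Mul(Rational(1, 3), I, Pow(159, Rational(1, 2)))) ≈ Add(2.0000, Mul(4.2032, I)))
Add(Mul(121, B), 24) = Add(Mul(121, Add(2, Mul(Rational(1, 3), I, Pow(159, Rational(1, 2))))), 24) = Add(Add(242, Mul(Rational(121, 3), I, Pow(159, Rational(1, 2)))), 24) = Add(266, Mul(Rational(121, 3), I, Pow(159, Rational(1, 2))))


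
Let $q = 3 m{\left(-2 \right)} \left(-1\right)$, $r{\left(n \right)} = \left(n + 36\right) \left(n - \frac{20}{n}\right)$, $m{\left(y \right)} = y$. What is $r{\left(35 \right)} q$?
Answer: $\frac{102666}{7} \approx 14667.0$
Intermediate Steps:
$r{\left(n \right)} = \left(36 + n\right) \left(n - \frac{20}{n}\right)$
$q = 6$ ($q = 3 \left(-2\right) \left(-1\right) = \left(-6\right) \left(-1\right) = 6$)
$r{\left(35 \right)} q = \left(-20 + 35^{2} - \frac{720}{35} + 36 \cdot 35\right) 6 = \left(-20 + 1225 - \frac{144}{7} + 1260\right) 6 = \frac{17111}{7} \cdot 6 = \frac{102666}{7}$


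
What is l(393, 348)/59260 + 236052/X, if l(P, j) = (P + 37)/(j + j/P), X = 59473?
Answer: 63933108134417/16107780556592 ≈ 3.9691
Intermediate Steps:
l(P, j) = (37 + P)/(j + j/P)
l(393, 348)/59260 + 236052/X = (393*(37 + 393)/(348*(1 + 393)))/59260 + 236052/59473 = (393*(1/348)*430/394)*(1/59260) + 236052*(1/59473) = (393*(1/348)*(1/394)*430)*(1/59260) + 236052/59473 = (28165/22852)*(1/59260) + 236052/59473 = 5633/270841904 + 236052/59473 = 63933108134417/16107780556592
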